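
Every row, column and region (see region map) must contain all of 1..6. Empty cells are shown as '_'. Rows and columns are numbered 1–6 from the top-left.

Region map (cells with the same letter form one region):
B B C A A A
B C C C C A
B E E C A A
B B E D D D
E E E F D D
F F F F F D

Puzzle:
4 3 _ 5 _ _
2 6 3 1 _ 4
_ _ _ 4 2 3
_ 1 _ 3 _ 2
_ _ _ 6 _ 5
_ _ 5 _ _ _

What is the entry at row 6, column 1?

row 1, column 3 = 2 (sole candidate).
row 2, column 5 = 5 (sole candidate).
row 3, column 2 = 5 (sole candidate).
row 6, column 4 = 2 (sole candidate).
row 3, column 1 = 6 (sole candidate).
row 3, column 3 = 1 (sole candidate).
row 4, column 1 = 5 (sole candidate).
row 5, column 1 = 3 (sole candidate).
row 5, column 3 = 4 (sole candidate).
row 5, column 5 = 1 (sole candidate).
row 6, column 1 = 1: row 6 has {2,5}; col 1 has {2,3,4,5,6}; region has {2,5,6} → only 1 remains.

1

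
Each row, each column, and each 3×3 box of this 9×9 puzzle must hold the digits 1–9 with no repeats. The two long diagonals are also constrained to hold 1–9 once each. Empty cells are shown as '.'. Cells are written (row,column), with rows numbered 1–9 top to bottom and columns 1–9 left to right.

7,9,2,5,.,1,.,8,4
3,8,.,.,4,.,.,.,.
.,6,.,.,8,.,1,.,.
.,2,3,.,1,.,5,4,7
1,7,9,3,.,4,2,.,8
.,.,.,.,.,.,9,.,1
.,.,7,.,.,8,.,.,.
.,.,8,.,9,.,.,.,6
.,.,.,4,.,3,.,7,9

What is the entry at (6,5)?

(4,4) = 6: row 4 has {1,2,3,4,5,7}; col 4 has {3,4,5}; box has {1,3,4}; main diagonal has {7,8,9} → only 6 remains.
(4,6) = 9: row 4 has {1,2,3,4,5,6,7}; col 6 has {1,3,4,8}; box has {1,3,4,6}; anti-diagonal has {1,4,7} → only 9 remains.
(5,5) = 5: row 5 has {1,2,3,4,7,8,9}; col 5 has {1,4,8,9}; box has {1,3,4,6,9}; main diagonal has {6,7,8,9}; anti-diagonal has {1,4,7,9} → only 5 remains.
(5,8) = 6: row 5 has {1,2,3,4,5,7,8,9}; col 8 has {4,7,8}; box has {1,2,4,5,7,8,9} → only 6 remains.
(6,6) = 2: row 6 has {1,9}; col 6 has {1,3,4,8,9}; box has {1,3,4,5,6,9}; main diagonal has {5,6,7,8,9} → only 2 remains.
(6,8) = 3: row 6 has {1,2,9}; col 8 has {4,6,7,8}; box has {1,2,4,5,6,7,8,9} → only 3 remains.
(8,2) = 3: row 8 has {6,8,9}; col 2 has {2,6,7,8,9}; box has {7,8}; anti-diagonal has {1,4,5,7,9} → only 3 remains.
(8,7) = 4: row 8 has {3,6,8,9}; col 7 has {1,2,5,9}; box has {6,7,9} → only 4 remains.
(8,8) = 1: row 8 has {3,4,6,8,9}; col 8 has {3,4,6,7,8}; box has {4,6,7,9}; main diagonal has {2,5,6,7,8,9} → only 1 remains.
(9,7) = 8: row 9 has {3,4,7,9}; col 7 has {1,2,4,5,9}; box has {1,4,6,7,9} → only 8 remains.
(2,8) = 2: row 2 has {3,4,8}; col 8 has {1,3,4,6,7,8}; box has {1,4,8}; anti-diagonal has {1,3,4,5,7,9} → only 2 remains.
(2,9) = 5: row 2 has {2,3,4,8}; col 9 has {1,4,6,7,8,9}; box has {1,2,4,8} → only 5 remains.
(3,3) = 4: row 3 has {1,6,8}; col 3 has {2,3,7,8,9}; box has {2,3,6,7,8,9}; main diagonal has {1,2,5,6,7,8,9} → only 4 remains.
(3,6) = 7: row 3 has {1,4,6,8}; col 6 has {1,2,3,4,8,9}; box has {1,4,5,8} → only 7 remains.
(3,8) = 9: row 3 has {1,4,6,7,8}; col 8 has {1,2,3,4,6,7,8}; box has {1,2,4,5,8} → only 9 remains.
(3,9) = 3: row 3 has {1,4,6,7,8,9}; col 9 has {1,4,5,6,7,8,9}; box has {1,2,4,5,8,9} → only 3 remains.
(4,1) = 8: row 4 has {1,2,3,4,5,6,7,9}; col 1 has {1,3,7}; box has {1,2,3,7,9} → only 8 remains.
(6,4) = 8: row 6 has {1,2,3,9}; col 4 has {3,4,5,6}; box has {1,2,3,4,5,6,9}; anti-diagonal has {1,2,3,4,5,7,9} → only 8 remains.
(6,5) = 7: row 6 has {1,2,3,8,9}; col 5 has {1,4,5,8,9}; box has {1,2,3,4,5,6,8,9} → only 7 remains.

7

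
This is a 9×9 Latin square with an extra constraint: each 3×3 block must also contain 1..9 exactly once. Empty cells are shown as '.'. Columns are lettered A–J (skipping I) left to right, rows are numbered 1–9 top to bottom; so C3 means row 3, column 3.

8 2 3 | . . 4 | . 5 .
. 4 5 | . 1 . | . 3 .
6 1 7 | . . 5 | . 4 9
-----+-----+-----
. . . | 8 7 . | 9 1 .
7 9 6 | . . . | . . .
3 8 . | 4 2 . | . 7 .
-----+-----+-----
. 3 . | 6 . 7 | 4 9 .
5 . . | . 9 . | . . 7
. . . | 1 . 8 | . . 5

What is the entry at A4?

4

E1 = 6 (sole candidate).
J1 = 1 (sole candidate).
A2 = 9 (sole candidate).
F2 = 2 (sole candidate).
D3 = 3 (sole candidate).
E3 = 8 (sole candidate).
G3 = 2 (sole candidate).
B4 = 5 (sole candidate).
D5 = 5 (sole candidate).
E5 = 3 (sole candidate).
F5 = 1 (sole candidate).
G5 = 8 (sole candidate).
H5 = 2 (sole candidate).
J5 = 4 (sole candidate).
C6 = 1 (sole candidate).
J6 = 6 (sole candidate).
E7 = 5 (sole candidate).
B8 = 6 (sole candidate).
D8 = 2 (sole candidate).
F8 = 3 (sole candidate).
G8 = 1 (sole candidate).
H8 = 8 (sole candidate).
B9 = 7 (sole candidate).
E9 = 4 (sole candidate).
H9 = 6 (sole candidate).
G1 = 7 (sole candidate).
D2 = 7 (sole candidate).
G2 = 6 (sole candidate).
J2 = 8 (sole candidate).
F4 = 6 (sole candidate).
J4 = 3 (sole candidate).
F6 = 9 (sole candidate).
G6 = 5 (sole candidate).
J7 = 2 (sole candidate).
C8 = 4 (sole candidate).
A9 = 2 (sole candidate).
C9 = 9 (sole candidate).
G9 = 3 (sole candidate).
D1 = 9 (sole candidate).
A4 = 4: row 4 has {1,3,5,6,7,8,9}; col 1 has {2,3,5,6,7,8,9}; box has {1,3,5,6,7,8,9} → only 4 remains.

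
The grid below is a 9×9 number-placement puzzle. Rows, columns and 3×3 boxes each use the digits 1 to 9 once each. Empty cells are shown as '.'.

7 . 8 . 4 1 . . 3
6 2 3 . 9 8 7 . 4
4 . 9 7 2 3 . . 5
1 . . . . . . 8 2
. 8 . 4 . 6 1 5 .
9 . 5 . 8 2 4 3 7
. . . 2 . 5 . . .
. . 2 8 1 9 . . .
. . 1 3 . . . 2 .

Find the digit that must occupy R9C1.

R1C2 = 5: row 1 has {1,3,4,7,8}; col 2 has {2,8}; box has {2,3,4,6,7,8,9} → only 5 remains.
R1C4 = 6: row 1 has {1,3,4,5,7,8}; col 4 has {2,3,4,7,8}; box has {1,2,3,4,7,8,9} → only 6 remains.
R1C8 = 9: row 1 has {1,3,4,5,6,7,8}; col 8 has {2,3,5,8}; box has {3,4,5,7} → only 9 remains.
R2C4 = 5: row 2 has {2,3,4,6,7,8,9}; col 4 has {2,3,4,6,7,8}; box has {1,2,3,4,6,7,8,9} → only 5 remains.
R2C8 = 1: row 2 has {2,3,4,5,6,7,8,9}; col 8 has {2,3,5,8,9}; box has {3,4,5,7,9} → only 1 remains.
R3C2 = 1: row 3 has {2,3,4,5,7,9}; col 2 has {2,5,8}; box has {2,3,4,5,6,7,8,9} → only 1 remains.
R3C8 = 6: row 3 has {1,2,3,4,5,7,9}; col 8 has {1,2,3,5,8,9}; box has {1,3,4,5,7,9} → only 6 remains.
R4C4 = 9: row 4 has {1,2,8}; col 4 has {2,3,4,5,6,7,8}; box has {2,4,6,8} → only 9 remains.
R4C6 = 7: row 4 has {1,2,8,9}; col 6 has {1,2,3,5,6,8,9}; box has {2,4,6,8,9} → only 7 remains.
R4C7 = 6: row 4 has {1,2,7,8,9}; col 7 has {1,4,7}; box has {1,2,3,4,5,7,8} → only 6 remains.
R5C3 = 7: row 5 has {1,4,5,6,8}; col 3 has {1,2,3,5,8,9}; box has {1,5,8,9} → only 7 remains.
R5C5 = 3: row 5 has {1,4,5,6,7,8}; col 5 has {1,2,4,8,9}; box has {2,4,6,7,8,9} → only 3 remains.
R5C9 = 9: row 5 has {1,3,4,5,6,7,8}; col 9 has {2,3,4,5,7}; box has {1,2,3,4,5,6,7,8} → only 9 remains.
R6C2 = 6: row 6 has {2,3,4,5,7,8,9}; col 2 has {1,2,5,8}; box has {1,5,7,8,9} → only 6 remains.
R6C4 = 1: row 6 has {2,3,4,5,6,7,8,9}; col 4 has {2,3,4,5,6,7,8,9}; box has {2,3,4,6,7,8,9} → only 1 remains.
R8C9 = 6: row 8 has {1,2,8,9}; col 9 has {2,3,4,5,7,9}; box has {2} → only 6 remains.
R9C6 = 4: row 9 has {1,2,3}; col 6 has {1,2,3,5,6,7,8,9}; box has {1,2,3,5,8,9} → only 4 remains.
R9C9 = 8: row 9 has {1,2,3,4}; col 9 has {2,3,4,5,6,7,9}; box has {2,6} → only 8 remains.
R1C7 = 2: row 1 has {1,3,4,5,6,7,8,9}; col 7 has {1,4,6,7}; box has {1,3,4,5,6,7,9} → only 2 remains.
R3C7 = 8: row 3 has {1,2,3,4,5,6,7,9}; col 7 has {1,2,4,6,7}; box has {1,2,3,4,5,6,7,9} → only 8 remains.
R4C3 = 4: row 4 has {1,2,6,7,8,9}; col 3 has {1,2,3,5,7,8,9}; box has {1,5,6,7,8,9} → only 4 remains.
R4C5 = 5: row 4 has {1,2,4,6,7,8,9}; col 5 has {1,2,3,4,8,9}; box has {1,2,3,4,6,7,8,9} → only 5 remains.
R5C1 = 2: row 5 has {1,3,4,5,6,7,8,9}; col 1 has {1,4,6,7,9}; box has {1,4,5,6,7,8,9} → only 2 remains.
R7C3 = 6: row 7 has {2,5}; col 3 has {1,2,3,4,5,7,8,9}; box has {1,2} → only 6 remains.
R7C5 = 7: row 7 has {2,5,6}; col 5 has {1,2,3,4,5,8,9}; box has {1,2,3,4,5,8,9} → only 7 remains.
R7C8 = 4: row 7 has {2,5,6,7}; col 8 has {1,2,3,5,6,8,9}; box has {2,6,8} → only 4 remains.
R7C9 = 1: row 7 has {2,4,5,6,7}; col 9 has {2,3,4,5,6,7,8,9}; box has {2,4,6,8} → only 1 remains.
R8C8 = 7: row 8 has {1,2,6,8,9}; col 8 has {1,2,3,4,5,6,8,9}; box has {1,2,4,6,8} → only 7 remains.
R9C1 = 5: row 9 has {1,2,3,4,8}; col 1 has {1,2,4,6,7,9}; box has {1,2,6} → only 5 remains.

5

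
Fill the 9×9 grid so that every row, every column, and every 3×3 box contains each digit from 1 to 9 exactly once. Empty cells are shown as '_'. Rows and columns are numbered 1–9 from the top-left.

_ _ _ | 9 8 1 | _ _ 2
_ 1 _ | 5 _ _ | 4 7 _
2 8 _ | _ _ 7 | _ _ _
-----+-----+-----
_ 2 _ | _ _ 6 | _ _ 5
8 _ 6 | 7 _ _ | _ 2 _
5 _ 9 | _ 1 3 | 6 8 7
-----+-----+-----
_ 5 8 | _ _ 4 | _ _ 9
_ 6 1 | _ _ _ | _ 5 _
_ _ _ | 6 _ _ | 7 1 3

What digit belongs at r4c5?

9

r2c3 = 3: row 2 has {1,4,5,7}; col 3 has {1,6,8,9}; box has {1,2,8} → only 3 remains.
r2c6 = 2: row 2 has {1,3,4,5,7}; col 6 has {1,3,4,6,7}; box has {1,5,7,8,9} → only 2 remains.
r6c2 = 4: row 6 has {1,3,5,6,7,8,9}; col 2 has {1,2,5,6,8}; box has {2,5,6,8,9} → only 4 remains.
r6c4 = 2: row 6 has {1,3,4,5,6,7,8,9}; col 4 has {5,6,7,9}; box has {1,3,6,7} → only 2 remains.
r7c7 = 2: row 7 has {4,5,8,9}; col 7 has {4,6,7}; box has {1,3,5,7,9} → only 2 remains.
r7c8 = 6: row 7 has {2,4,5,8,9}; col 8 has {1,2,5,7,8}; box has {1,2,3,5,7,9} → only 6 remains.
r8c7 = 8: row 8 has {1,5,6}; col 7 has {2,4,6,7}; box has {1,2,3,5,6,7,9} → only 8 remains.
r8c9 = 4: row 8 has {1,5,6,8}; col 9 has {2,3,5,7,9}; box has {1,2,3,5,6,7,8,9} → only 4 remains.
r9c2 = 9: row 9 has {1,3,6,7}; col 2 has {1,2,4,5,6,8}; box has {1,5,6,8} → only 9 remains.
r1c2 = 7: row 1 has {1,2,8,9}; col 2 has {1,2,4,5,6,8,9}; box has {1,2,3,8} → only 7 remains.
r1c8 = 3: row 1 has {1,2,7,8,9}; col 8 has {1,2,5,6,7,8}; box has {2,4,7} → only 3 remains.
r2c5 = 6: row 2 has {1,2,3,4,5,7}; col 5 has {1,8}; box has {1,2,5,7,8,9} → only 6 remains.
r2c9 = 8: row 2 has {1,2,3,4,5,6,7}; col 9 has {2,3,4,5,7,9}; box has {2,3,4,7} → only 8 remains.
r3c8 = 9: row 3 has {2,7,8}; col 8 has {1,2,3,5,6,7,8}; box has {2,3,4,7,8} → only 9 remains.
r4c3 = 7: row 4 has {2,5,6}; col 3 has {1,3,6,8,9}; box has {2,4,5,6,8,9} → only 7 remains.
r4c8 = 4: row 4 has {2,5,6,7}; col 8 has {1,2,3,5,6,7,8,9}; box has {2,5,6,7,8} → only 4 remains.
r5c2 = 3: row 5 has {2,6,7,8}; col 2 has {1,2,4,5,6,7,8,9}; box has {2,4,5,6,7,8,9} → only 3 remains.
r5c9 = 1: row 5 has {2,3,6,7,8}; col 9 has {2,3,4,5,7,8,9}; box has {2,4,5,6,7,8} → only 1 remains.
r8c4 = 3: row 8 has {1,4,5,6,8}; col 4 has {2,5,6,7,9}; box has {4,6} → only 3 remains.
r8c6 = 9: row 8 has {1,3,4,5,6,8}; col 6 has {1,2,3,4,6,7}; box has {3,4,6} → only 9 remains.
r9c1 = 4: row 9 has {1,3,6,7,9}; col 1 has {2,5,8}; box has {1,5,6,8,9} → only 4 remains.
r9c3 = 2: row 9 has {1,3,4,6,7,9}; col 3 has {1,3,6,7,8,9}; box has {1,4,5,6,8,9} → only 2 remains.
r9c5 = 5: row 9 has {1,2,3,4,6,7,9}; col 5 has {1,6,8}; box has {3,4,6,9} → only 5 remains.
r9c6 = 8: row 9 has {1,2,3,4,5,6,7,9}; col 6 has {1,2,3,4,6,7,9}; box has {3,4,5,6,9} → only 8 remains.
r1c1 = 6: row 1 has {1,2,3,7,8,9}; col 1 has {2,4,5,8}; box has {1,2,3,7,8} → only 6 remains.
r1c7 = 5: row 1 has {1,2,3,6,7,8,9}; col 7 has {2,4,6,7,8}; box has {2,3,4,7,8,9} → only 5 remains.
r2c1 = 9: row 2 has {1,2,3,4,5,6,7,8}; col 1 has {2,4,5,6,8}; box has {1,2,3,6,7,8} → only 9 remains.
r3c4 = 4: row 3 has {2,7,8,9}; col 4 has {2,3,5,6,7,9}; box has {1,2,5,6,7,8,9} → only 4 remains.
r3c5 = 3: row 3 has {2,4,7,8,9}; col 5 has {1,5,6,8}; box has {1,2,4,5,6,7,8,9} → only 3 remains.
r3c7 = 1: row 3 has {2,3,4,7,8,9}; col 7 has {2,4,5,6,7,8}; box has {2,3,4,5,7,8,9} → only 1 remains.
r3c9 = 6: row 3 has {1,2,3,4,7,8,9}; col 9 has {1,2,3,4,5,7,8,9}; box has {1,2,3,4,5,7,8,9} → only 6 remains.
r4c1 = 1: row 4 has {2,4,5,6,7}; col 1 has {2,4,5,6,8,9}; box has {2,3,4,5,6,7,8,9} → only 1 remains.
r4c4 = 8: row 4 has {1,2,4,5,6,7}; col 4 has {2,3,4,5,6,7,9}; box has {1,2,3,6,7} → only 8 remains.
r4c5 = 9: row 4 has {1,2,4,5,6,7,8}; col 5 has {1,3,5,6,8}; box has {1,2,3,6,7,8} → only 9 remains.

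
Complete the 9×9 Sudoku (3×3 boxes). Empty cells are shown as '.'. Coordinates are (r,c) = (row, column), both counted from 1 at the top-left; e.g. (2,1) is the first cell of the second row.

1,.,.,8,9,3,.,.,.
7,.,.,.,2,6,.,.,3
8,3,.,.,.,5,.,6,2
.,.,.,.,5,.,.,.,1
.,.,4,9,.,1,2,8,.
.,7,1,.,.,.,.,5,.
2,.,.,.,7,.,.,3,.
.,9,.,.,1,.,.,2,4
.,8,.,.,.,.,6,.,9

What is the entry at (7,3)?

(3,3) = 9: row 3 has {2,3,5,6,8}; col 3 has {1,4}; box has {1,3,7,8} → only 9 remains.
(3,5) = 4: row 3 has {2,3,5,6,8,9}; col 5 has {1,2,5,7,9}; box has {2,3,5,6,8,9} → only 4 remains.
(6,9) = 6: row 6 has {1,5,7}; col 9 has {1,2,3,4,9}; box has {1,2,5,8} → only 6 remains.
(8,6) = 8: row 8 has {1,2,4,9}; col 6 has {1,3,5,6}; box has {1,7} → only 8 remains.
(9,5) = 3: row 9 has {6,8,9}; col 5 has {1,2,4,5,7,9}; box has {1,7,8} → only 3 remains.
(2,3) = 5: row 2 has {2,3,6,7}; col 3 has {1,4,9}; box has {1,3,7,8,9} → only 5 remains.
(2,4) = 1: row 2 has {2,3,5,6,7}; col 4 has {8,9}; box has {2,3,4,5,6,8,9} → only 1 remains.
(3,4) = 7: row 3 has {2,3,4,5,6,8,9}; col 4 has {1,8,9}; box has {1,2,3,4,5,6,8,9} → only 7 remains.
(3,7) = 1: row 3 has {2,3,4,5,6,7,8,9}; col 7 has {2,6}; box has {2,3,6} → only 1 remains.
(5,5) = 6: row 5 has {1,2,4,8,9}; col 5 has {1,2,3,4,5,7,9}; box has {1,5,9} → only 6 remains.
(5,9) = 7: row 5 has {1,2,4,6,8,9}; col 9 has {1,2,3,4,6,9}; box has {1,2,5,6,8} → only 7 remains.
(6,5) = 8: row 6 has {1,5,6,7}; col 5 has {1,2,3,4,5,6,7,9}; box has {1,5,6,9} → only 8 remains.
(7,3) = 6: row 7 has {2,3,7}; col 3 has {1,4,5,9}; box has {2,8,9} → only 6 remains.

6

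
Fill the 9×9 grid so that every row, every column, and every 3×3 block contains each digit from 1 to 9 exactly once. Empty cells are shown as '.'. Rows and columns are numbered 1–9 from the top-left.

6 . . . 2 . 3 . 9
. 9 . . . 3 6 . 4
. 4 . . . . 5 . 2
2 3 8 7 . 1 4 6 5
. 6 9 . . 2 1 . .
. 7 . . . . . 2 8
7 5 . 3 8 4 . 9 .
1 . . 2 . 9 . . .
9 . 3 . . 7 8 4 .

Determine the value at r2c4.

r4c5 = 9 (sole candidate).
r6c7 = 9 (sole candidate).
r7c7 = 2 (sole candidate).
r8c2 = 8 (sole candidate).
r8c7 = 7 (sole candidate).
r9c2 = 2 (sole candidate).
r1c2 = 1 (sole candidate).
r3c3 = 7 (sole candidate).
r7c3 = 6 (sole candidate).
r7c9 = 1 (sole candidate).
r8c3 = 4 (sole candidate).
r9c9 = 6 (sole candidate).
r1c3 = 5 (sole candidate).
r1c6 = 8 (sole candidate).
r1c8 = 7 (sole candidate).
r2c1 = 8 (sole candidate).
r2c3 = 2 (sole candidate).
r2c8 = 1 (sole candidate).
r3c1 = 3 (sole candidate).
r3c6 = 6 (sole candidate).
r3c8 = 8 (sole candidate).
r5c8 = 3 (sole candidate).
r5c9 = 7 (sole candidate).
r6c3 = 1 (sole candidate).
r6c6 = 5 (sole candidate).
r8c8 = 5 (sole candidate).
r8c9 = 3 (sole candidate).
r1c4 = 4 (sole candidate).
r2c4 = 5: row 2 has {1,2,3,4,6,8,9}; col 4 has {2,3,4,7}; box has {2,3,4,6,8} → only 5 remains.

5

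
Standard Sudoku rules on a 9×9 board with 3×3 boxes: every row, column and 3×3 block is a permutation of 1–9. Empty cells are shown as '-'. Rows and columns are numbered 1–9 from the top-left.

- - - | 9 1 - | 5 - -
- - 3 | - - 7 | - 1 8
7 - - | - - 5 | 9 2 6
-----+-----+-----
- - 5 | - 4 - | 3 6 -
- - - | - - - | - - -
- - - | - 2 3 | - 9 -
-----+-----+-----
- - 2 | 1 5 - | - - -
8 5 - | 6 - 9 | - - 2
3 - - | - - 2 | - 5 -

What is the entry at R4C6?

R2C5 = 6: row 2 has {1,3,7,8}; col 5 has {1,2,4,5}; box has {1,5,7,9} → only 6 remains.
R2C7 = 4: row 2 has {1,3,6,7,8}; col 7 has {3,5,9}; box has {1,2,5,6,8,9} → only 4 remains.
R2C4 = 2: row 2 has {1,3,4,6,7,8}; col 4 has {1,6,9}; box has {1,5,6,7,9} → only 2 remains.
R2C2 = 9: row 2 has {1,2,3,4,6,7,8}; col 2 has {5}; box has {3,7} → only 9 remains.
R2C1 = 5: row 2 has {1,2,3,4,6,7,8,9}; col 1 has {3,7,8}; box has {3,7,9} → only 5 remains.
R4C1 = 9: in row 4, 9 can only go here (every other open cell in that row sees a 9).
R4C2 = 2: in row 4, 2 can only go here (every other open cell in that row sees a 2).
R1C1 = 2: in row 1, 2 can only go here (every other open cell in that row sees a 2).
R5C7 = 2: in row 5, 2 can only go here (every other open cell in that row sees a 2).
R5C2 = 3: in row 5, 3 can only go here (every other open cell in that row sees a 3).
R5C5 = 9: in row 5, 9 can only go here (every other open cell in that row sees a 9).
R7C9 = 9: in row 7, 9 can only go here (every other open cell in that row sees a 9).
R7C8 = 3: in row 7, 3 can only go here (every other open cell in that row sees a 3).
R1C8 = 7: row 1 has {1,2,5,9}; col 8 has {1,2,3,5,6,9}; box has {1,2,4,5,6,8,9} → only 7 remains.
R1C9 = 3: row 1 has {1,2,5,7,9}; col 9 has {2,6,8,9}; box has {1,2,4,5,6,7,8,9} → only 3 remains.
R8C8 = 4: row 8 has {2,5,6,8,9}; col 8 has {1,2,3,5,6,7,9}; box has {2,3,5,9} → only 4 remains.
R5C8 = 8: row 5 has {2,3,9}; col 8 has {1,2,3,4,5,6,7,9}; box has {2,3,6,9} → only 8 remains.
R8C5 = 3: in row 8, 3 can only go here (every other open cell in that row sees a 3).
R3C5 = 8: row 3 has {2,5,6,7,9}; col 5 has {1,2,3,4,5,6,9}; box has {1,2,5,6,7,9} → only 8 remains.
R9C5 = 7: row 9 has {2,3,5}; col 5 has {1,2,3,4,5,6,8,9}; box has {1,2,3,5,6,9} → only 7 remains.
R9C9 = 1: row 9 has {2,3,5,7}; col 9 has {2,3,6,8,9}; box has {2,3,4,5,9} → only 1 remains.
R1C6 = 4: row 1 has {1,2,3,5,7,9}; col 6 has {2,3,5,7,9}; box has {1,2,5,6,7,8,9} → only 4 remains.
R3C4 = 3: row 3 has {2,5,6,7,8,9}; col 4 has {1,2,6,9}; box has {1,2,4,5,6,7,8,9} → only 3 remains.
R4C9 = 7: row 4 has {2,3,4,5,6,9}; col 9 has {1,2,3,6,8,9}; box has {2,3,6,8,9} → only 7 remains.
R6C7 = 1: row 6 has {2,3,9}; col 7 has {2,3,4,5,9}; box has {2,3,6,7,8,9} → only 1 remains.
R7C6 = 8: row 7 has {1,2,3,5,9}; col 6 has {2,3,4,5,7,9}; box has {1,2,3,5,6,7,9} → only 8 remains.
R8C7 = 7: row 8 has {2,3,4,5,6,8,9}; col 7 has {1,2,3,4,5,9}; box has {1,2,3,4,5,9} → only 7 remains.
R9C4 = 4: row 9 has {1,2,3,5,7}; col 4 has {1,2,3,6,9}; box has {1,2,3,5,6,7,8,9} → only 4 remains.
R4C4 = 8: row 4 has {2,3,4,5,6,7,9}; col 4 has {1,2,3,4,6,9}; box has {2,3,4,9} → only 8 remains.
R4C6 = 1: row 4 has {2,3,4,5,6,7,8,9}; col 6 has {2,3,4,5,7,8,9}; box has {2,3,4,8,9} → only 1 remains.

1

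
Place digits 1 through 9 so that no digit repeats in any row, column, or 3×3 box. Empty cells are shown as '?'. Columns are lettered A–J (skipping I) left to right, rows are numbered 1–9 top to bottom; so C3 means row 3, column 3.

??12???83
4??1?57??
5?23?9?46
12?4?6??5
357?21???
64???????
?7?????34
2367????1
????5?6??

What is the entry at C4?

8

B3 = 8 (sole candidate).
E3 = 7 (sole candidate).
G3 = 1 (sole candidate).
F1 = 4 (sole candidate).
F8 = 8 (sole candidate).
D9 = 9 (sole candidate).
E1 = 6 (sole candidate).
E2 = 8 (sole candidate).
D5 = 8 (sole candidate).
J5 = 9 (sole candidate).
D6 = 5 (sole candidate).
D7 = 6 (sole candidate).
E7 = 1 (sole candidate).
F7 = 2 (sole candidate).
E8 = 4 (sole candidate).
A9 = 8 (sole candidate).
B9 = 1 (sole candidate).
C9 = 4 (sole candidate).
F9 = 3 (sole candidate).
B1 = 9 (sole candidate).
G1 = 5 (sole candidate).
B2 = 6 (sole candidate).
C2 = 3 (sole candidate).
J2 = 2 (sole candidate).
H4 = 7 (sole candidate).
G5 = 4 (sole candidate).
H5 = 6 (sole candidate).
F6 = 7 (sole candidate).
J6 = 8 (sole candidate).
A7 = 9 (sole candidate).
C7 = 5 (sole candidate).
G7 = 8 (sole candidate).
G8 = 9 (sole candidate).
H8 = 5 (sole candidate).
H9 = 2 (sole candidate).
J9 = 7 (sole candidate).
A1 = 7 (sole candidate).
H2 = 9 (sole candidate).
G4 = 3 (sole candidate).
C6 = 9 (sole candidate).
E6 = 3 (sole candidate).
G6 = 2 (sole candidate).
H6 = 1 (sole candidate).
C4 = 8: row 4 has {1,2,3,4,5,6,7}; col 3 has {1,2,3,4,5,6,7,9}; box has {1,2,3,4,5,6,7,9} → only 8 remains.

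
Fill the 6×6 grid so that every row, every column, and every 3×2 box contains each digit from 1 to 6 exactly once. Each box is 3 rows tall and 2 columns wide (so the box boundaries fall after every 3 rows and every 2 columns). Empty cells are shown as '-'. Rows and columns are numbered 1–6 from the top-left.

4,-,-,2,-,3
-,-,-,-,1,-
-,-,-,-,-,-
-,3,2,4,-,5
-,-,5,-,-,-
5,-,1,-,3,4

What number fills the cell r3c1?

r1c3 = 6: row 1 has {2,3,4}; col 3 has {1,2,5}; box has {2} → only 6 remains.
r1c5 = 5: row 1 has {2,3,4,6}; col 5 has {1,3}; box has {1,3} → only 5 remains.
r4c5 = 6: row 4 has {2,3,4,5}; col 5 has {1,3,5}; box has {3,4,5} → only 6 remains.
r5c5 = 2: row 5 has {5}; col 5 has {1,3,5,6}; box has {3,4,5,6} → only 2 remains.
r5c6 = 1: row 5 has {2,5}; col 6 has {3,4,5}; box has {2,3,4,5,6} → only 1 remains.
r6c4 = 6: row 6 has {1,3,4,5}; col 4 has {2,4}; box has {1,2,4,5} → only 6 remains.
r1c2 = 1: row 1 has {2,3,4,5,6}; col 2 has {3}; box has {4} → only 1 remains.
r3c5 = 4: row 3 has {}; col 5 has {1,2,3,5,6}; box has {1,3,5} → only 4 remains.
r4c1 = 1: row 4 has {2,3,4,5,6}; col 1 has {4,5}; box has {3,5} → only 1 remains.
r5c1 = 6: row 5 has {1,2,5}; col 1 has {1,4,5}; box has {1,3,5} → only 6 remains.
r5c2 = 4: row 5 has {1,2,5,6}; col 2 has {1,3}; box has {1,3,5,6} → only 4 remains.
r5c4 = 3: row 5 has {1,2,4,5,6}; col 4 has {2,4,6}; box has {1,2,4,5,6} → only 3 remains.
r6c2 = 2: row 6 has {1,3,4,5,6}; col 2 has {1,3,4}; box has {1,3,4,5,6} → only 2 remains.
r2c4 = 5: row 2 has {1}; col 4 has {2,3,4,6}; box has {2,6} → only 5 remains.
r3c3 = 3: row 3 has {4}; col 3 has {1,2,5,6}; box has {2,5,6} → only 3 remains.
r3c4 = 1: row 3 has {3,4}; col 4 has {2,3,4,5,6}; box has {2,3,5,6} → only 1 remains.
r2c2 = 6: row 2 has {1,5}; col 2 has {1,2,3,4}; box has {1,4} → only 6 remains.
r2c3 = 4: row 2 has {1,5,6}; col 3 has {1,2,3,5,6}; box has {1,2,3,5,6} → only 4 remains.
r2c6 = 2: row 2 has {1,4,5,6}; col 6 has {1,3,4,5}; box has {1,3,4,5} → only 2 remains.
r3c1 = 2: row 3 has {1,3,4}; col 1 has {1,4,5,6}; box has {1,4,6} → only 2 remains.

2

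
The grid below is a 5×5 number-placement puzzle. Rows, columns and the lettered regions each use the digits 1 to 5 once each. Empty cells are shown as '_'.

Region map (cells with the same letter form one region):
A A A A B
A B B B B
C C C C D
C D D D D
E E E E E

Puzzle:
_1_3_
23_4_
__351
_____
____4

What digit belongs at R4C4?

R2C5 = 5 (sole candidate).
R3C1 = 4 (sole candidate).
R3C2 = 2 (sole candidate).
R4C1 = 1 (sole candidate).
R4C4 = 2: row 4 has {1}; col 4 has {3,4,5}; region has {1} → only 2 remains.

2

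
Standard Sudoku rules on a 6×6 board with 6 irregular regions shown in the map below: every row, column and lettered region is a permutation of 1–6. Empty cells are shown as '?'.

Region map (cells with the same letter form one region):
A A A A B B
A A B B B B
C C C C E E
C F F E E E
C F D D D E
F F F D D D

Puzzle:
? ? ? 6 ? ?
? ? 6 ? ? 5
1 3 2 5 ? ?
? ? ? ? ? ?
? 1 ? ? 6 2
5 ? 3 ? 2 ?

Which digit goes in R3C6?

R3C5 = 4: row 3 has {1,2,3,5}; col 5 has {2,6}; region has {2} → only 4 remains.
R3C6 = 6: row 3 has {1,2,3,4,5}; col 6 has {2,5}; region has {2,4} → only 6 remains.

6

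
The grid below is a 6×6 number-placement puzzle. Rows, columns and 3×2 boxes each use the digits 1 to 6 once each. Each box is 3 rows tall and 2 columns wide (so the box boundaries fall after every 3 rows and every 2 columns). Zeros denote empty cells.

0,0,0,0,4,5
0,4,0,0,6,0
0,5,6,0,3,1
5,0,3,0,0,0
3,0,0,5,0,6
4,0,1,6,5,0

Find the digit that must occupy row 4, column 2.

6

row 1, column 3 = 2 (sole candidate).
row 2, column 3 = 5 (sole candidate).
row 2, column 6 = 2 (sole candidate).
row 3, column 1 = 2 (sole candidate).
row 3, column 4 = 4 (sole candidate).
row 4, column 4 = 2 (sole candidate).
row 4, column 5 = 1 (sole candidate).
row 4, column 6 = 4 (sole candidate).
row 5, column 3 = 4 (sole candidate).
row 5, column 5 = 2 (sole candidate).
row 6, column 2 = 2 (sole candidate).
row 6, column 6 = 3 (sole candidate).
row 2, column 1 = 1 (sole candidate).
row 2, column 4 = 3 (sole candidate).
row 4, column 2 = 6: row 4 has {1,2,3,4,5}; col 2 has {2,4,5}; box has {2,3,4,5} → only 6 remains.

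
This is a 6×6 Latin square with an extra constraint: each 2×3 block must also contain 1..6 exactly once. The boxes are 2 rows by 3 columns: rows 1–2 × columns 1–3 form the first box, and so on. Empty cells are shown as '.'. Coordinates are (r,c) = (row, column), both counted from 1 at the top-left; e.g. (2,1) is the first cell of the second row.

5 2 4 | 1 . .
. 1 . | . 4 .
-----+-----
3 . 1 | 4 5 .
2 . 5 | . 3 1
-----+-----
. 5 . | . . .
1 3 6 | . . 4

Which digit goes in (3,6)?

(1,5) = 6: row 1 has {1,2,4,5}; col 5 has {3,4,5}; box has {1,4} → only 6 remains.
(1,6) = 3: row 1 has {1,2,4,5,6}; col 6 has {1,4}; box has {1,4,6} → only 3 remains.
(2,1) = 6: row 2 has {1,4}; col 1 has {1,2,3,5}; box has {1,2,4,5} → only 6 remains.
(2,3) = 3: row 2 has {1,4,6}; col 3 has {1,4,5,6}; box has {1,2,4,5,6} → only 3 remains.
(3,2) = 6: row 3 has {1,3,4,5}; col 2 has {1,2,3,5}; box has {1,2,3,5} → only 6 remains.
(3,6) = 2: row 3 has {1,3,4,5,6}; col 6 has {1,3,4}; box has {1,3,4,5} → only 2 remains.

2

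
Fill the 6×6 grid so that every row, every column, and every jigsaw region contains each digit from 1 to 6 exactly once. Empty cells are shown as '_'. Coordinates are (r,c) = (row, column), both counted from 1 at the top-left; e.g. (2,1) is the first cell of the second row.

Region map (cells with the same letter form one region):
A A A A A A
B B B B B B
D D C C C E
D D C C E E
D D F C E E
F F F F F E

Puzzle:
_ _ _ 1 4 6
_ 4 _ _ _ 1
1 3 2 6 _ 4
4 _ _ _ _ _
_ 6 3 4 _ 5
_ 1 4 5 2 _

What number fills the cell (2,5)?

(1,3) = 5 (sole candidate).
(2,3) = 6 (sole candidate).
(3,5) = 5 (sole candidate).
(4,3) = 1 (sole candidate).
(4,4) = 3 (sole candidate).
(4,5) = 6 (sole candidate).
(4,6) = 2 (sole candidate).
(5,1) = 2 (sole candidate).
(5,5) = 1 (sole candidate).
(6,1) = 6 (sole candidate).
(6,6) = 3 (sole candidate).
(1,1) = 3 (sole candidate).
(1,2) = 2 (sole candidate).
(2,1) = 5 (sole candidate).
(2,4) = 2 (sole candidate).
(2,5) = 3: row 2 has {1,2,4,5,6}; col 5 has {1,2,4,5,6}; region has {1,2,4,5,6} → only 3 remains.

3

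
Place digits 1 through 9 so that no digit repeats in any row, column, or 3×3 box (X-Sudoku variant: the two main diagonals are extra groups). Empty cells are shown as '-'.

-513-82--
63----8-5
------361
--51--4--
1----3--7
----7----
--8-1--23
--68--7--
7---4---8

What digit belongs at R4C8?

9

R1C5 = 6 (hidden single in row 1).
R1C8 = 7 (hidden single in row 1).
R2C6 = 1 (hidden single in row 2).
R4C2 = 7 (hidden single in row 4).
R8C2 = 1 (hidden single in row 8).
R9C3 = 3 (hidden single in row 9).
R8C5 = 3 (hidden single in row 8).
R4C5 = 8 (hidden single in column 5).
R3C3 = 7 (hidden single in main diagonal).
R2C4 = 7 (hidden single in row 2).
R7C6 = 7 (hidden single in row 7).
Singles propagation stalls before the target is settled. Branch on R1C1 (candidates {4,9}).
  Try R1C1 = 9: this forces R1C9=4, R2C8=9, R4C8=3, R8C9=9; then row 4 has no cell left for 9 — contradiction.
So R1C1 = 4.
R1C9 = 9 (sole candidate).
R2C8 = 4 (sole candidate).
R8C9 = 4 (sole candidate).
R7C2 = 4 (hidden single in row 7).
R6C3 = 4 (hidden single in row 6).
R5C4 = 4 (hidden single in row 5).
R3C6 = 4 (hidden single in row 3).
R6C6 = 9 (hidden single in box 5).
R8C8 = 5 (sole candidate).
R5C5 = 2 (sole candidate).
R7C7 = 6 (sole candidate).
R8C6 = 2 (sole candidate).
R2C5 = 9 (sole candidate).
R3C5 = 5 (sole candidate).
R4C6 = 6 (sole candidate).
R4C9 = 2 (sole candidate).
R5C3 = 9 (sole candidate).
R5C7 = 5 (sole candidate).
R5C8 = 8 (sole candidate).
R6C4 = 5 (sole candidate).
R6C7 = 1 (sole candidate).
R6C8 = 3 (sole candidate).
R6C9 = 6 (sole candidate).
R7C4 = 9 (sole candidate).
R8C1 = 9 (sole candidate).
R9C2 = 2 (sole candidate).
R9C4 = 6 (sole candidate).
R9C6 = 5 (sole candidate).
R9C7 = 9 (sole candidate).
R9C8 = 1 (sole candidate).
R2C3 = 2 (sole candidate).
R3C1 = 8 (sole candidate).
R3C2 = 9 (sole candidate).
R3C4 = 2 (sole candidate).
R4C1 = 3 (sole candidate).
R4C8 = 9: row 4 has {1,2,3,4,5,6,7,8}; col 8 has {1,2,3,4,5,6,7,8}; box has {1,2,3,4,5,6,7,8} → only 9 remains.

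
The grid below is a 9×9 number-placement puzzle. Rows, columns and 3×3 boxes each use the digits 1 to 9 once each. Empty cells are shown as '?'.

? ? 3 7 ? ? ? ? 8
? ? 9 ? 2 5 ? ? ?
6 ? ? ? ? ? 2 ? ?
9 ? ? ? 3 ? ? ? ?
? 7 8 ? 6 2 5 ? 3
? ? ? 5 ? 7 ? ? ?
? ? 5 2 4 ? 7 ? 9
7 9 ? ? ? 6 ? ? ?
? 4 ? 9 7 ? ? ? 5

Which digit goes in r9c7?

r4c2 = 5 (hidden single in row 4).
r3c8 = 5 (hidden single in row 3).
r1c1 = 5 (hidden single in row 1).
r1c2 = 2 (hidden single in row 1).
r5c8 = 9 (hidden single in row 5).
r6c5 = 9 (hidden single in row 6).
r1c5 = 1 (sole candidate).
r3c5 = 8 (sole candidate).
r8c5 = 5 (sole candidate).
r3c2 = 1 (sole candidate).
r2c2 = 8 (sole candidate).
r2c1 = 4 (sole candidate).
r3c3 = 7 (sole candidate).
r3c9 = 4 (sole candidate).
r5c1 = 1 (sole candidate).
r5c4 = 4 (sole candidate).
r1c8 = 6 (sole candidate).
r3c4 = 3 (sole candidate).
r3c6 = 9 (sole candidate).
r1c6 = 4 (sole candidate).
r1c7 = 9 (sole candidate).
r2c4 = 6 (sole candidate).
r7c2 = 6 (hidden single in row 7).
r6c2 = 3 (sole candidate).
r6c1 = 2 (sole candidate).
r9c7 = 6: in row 9, 6 can only go here (every other open cell in that row sees a 6).

6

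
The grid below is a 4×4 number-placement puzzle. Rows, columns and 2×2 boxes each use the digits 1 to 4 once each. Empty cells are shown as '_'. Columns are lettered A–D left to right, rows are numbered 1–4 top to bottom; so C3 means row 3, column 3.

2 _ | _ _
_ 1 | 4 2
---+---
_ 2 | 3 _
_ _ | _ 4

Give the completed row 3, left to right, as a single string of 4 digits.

4231

C1 = 1 (sole candidate).
D1 = 3 (sole candidate).
A2 = 3 (sole candidate).
D3 = 1: row 3 has {2,3}; col 4 has {2,3,4}; box has {3,4} → only 1 remains.
A4 = 1 (sole candidate).
B4 = 3 (sole candidate).
C4 = 2 (sole candidate).
B1 = 4 (sole candidate).
A3 = 4: row 3 has {1,2,3}; col 1 has {1,2,3}; box has {1,2,3} → only 4 remains.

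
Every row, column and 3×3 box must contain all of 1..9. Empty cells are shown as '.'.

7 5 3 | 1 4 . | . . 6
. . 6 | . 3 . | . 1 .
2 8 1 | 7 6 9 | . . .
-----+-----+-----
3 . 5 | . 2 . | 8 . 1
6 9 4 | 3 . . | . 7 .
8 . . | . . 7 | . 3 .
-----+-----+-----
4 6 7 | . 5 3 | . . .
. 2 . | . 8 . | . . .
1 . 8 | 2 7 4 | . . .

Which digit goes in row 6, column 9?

row 2, column 1 = 9 (sole candidate).
row 2, column 2 = 4 (sole candidate).
row 4, column 2 = 7 (sole candidate).
row 4, column 6 = 6 (sole candidate).
row 5, column 5 = 1 (sole candidate).
row 6, column 2 = 1 (sole candidate).
row 6, column 3 = 2 (sole candidate).
row 6, column 5 = 9 (sole candidate).
row 7, column 4 = 9 (sole candidate).
row 8, column 1 = 5 (sole candidate).
row 8, column 3 = 9 (sole candidate).
row 8, column 4 = 6 (sole candidate).
row 8, column 6 = 1 (sole candidate).
row 8, column 8 = 4 (sole candidate).
row 9, column 2 = 3 (sole candidate).
row 3, column 8 = 5 (sole candidate).
row 4, column 4 = 4 (sole candidate).
row 4, column 8 = 9 (sole candidate).
row 6, column 4 = 5 (sole candidate).
row 6, column 9 = 4: row 6 has {1,2,3,5,7,8,9}; col 9 has {1,6}; box has {1,3,7,8,9} → only 4 remains.

4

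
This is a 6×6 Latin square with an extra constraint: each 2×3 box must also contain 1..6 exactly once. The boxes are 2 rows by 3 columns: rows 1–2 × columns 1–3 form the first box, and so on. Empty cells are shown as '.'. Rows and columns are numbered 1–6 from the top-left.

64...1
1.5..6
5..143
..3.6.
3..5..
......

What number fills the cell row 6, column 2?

row 1, column 3 = 2: row 1 has {1,4,6}; col 3 has {3,5}; box has {1,4,5,6} → only 2 remains.
row 1, column 4 = 3: row 1 has {1,2,4,6}; col 4 has {1,5}; box has {1,6} → only 3 remains.
row 1, column 5 = 5: row 1 has {1,2,3,4,6}; col 5 has {4,6}; box has {1,3,6} → only 5 remains.
row 2, column 2 = 3: row 2 has {1,5,6}; col 2 has {4}; box has {1,2,4,5,6} → only 3 remains.
row 2, column 5 = 2: row 2 has {1,3,5,6}; col 5 has {4,5,6}; box has {1,3,5,6} → only 2 remains.
row 3, column 3 = 6: row 3 has {1,3,4,5}; col 3 has {2,3,5}; box has {3,5} → only 6 remains.
row 4, column 4 = 2: row 4 has {3,6}; col 4 has {1,3,5}; box has {1,3,4,6} → only 2 remains.
row 4, column 6 = 5: row 4 has {2,3,6}; col 6 has {1,3,6}; box has {1,2,3,4,6} → only 5 remains.
row 5, column 5 = 1: row 5 has {3,5}; col 5 has {2,4,5,6}; box has {5} → only 1 remains.
row 6, column 5 = 3: row 6 has {}; col 5 has {1,2,4,5,6}; box has {1,5} → only 3 remains.
row 2, column 4 = 4: row 2 has {1,2,3,5,6}; col 4 has {1,2,3,5}; box has {1,2,3,5,6} → only 4 remains.
row 3, column 2 = 2: row 3 has {1,3,4,5,6}; col 2 has {3,4}; box has {3,5,6} → only 2 remains.
row 4, column 1 = 4: row 4 has {2,3,5,6}; col 1 has {1,3,5,6}; box has {2,3,5,6} → only 4 remains.
row 4, column 2 = 1: row 4 has {2,3,4,5,6}; col 2 has {2,3,4}; box has {2,3,4,5,6} → only 1 remains.
row 5, column 2 = 6: row 5 has {1,3,5}; col 2 has {1,2,3,4}; box has {3} → only 6 remains.
row 5, column 3 = 4: row 5 has {1,3,5,6}; col 3 has {2,3,5,6}; box has {3,6} → only 4 remains.
row 5, column 6 = 2: row 5 has {1,3,4,5,6}; col 6 has {1,3,5,6}; box has {1,3,5} → only 2 remains.
row 6, column 1 = 2: row 6 has {3}; col 1 has {1,3,4,5,6}; box has {3,4,6} → only 2 remains.
row 6, column 2 = 5: row 6 has {2,3}; col 2 has {1,2,3,4,6}; box has {2,3,4,6} → only 5 remains.

5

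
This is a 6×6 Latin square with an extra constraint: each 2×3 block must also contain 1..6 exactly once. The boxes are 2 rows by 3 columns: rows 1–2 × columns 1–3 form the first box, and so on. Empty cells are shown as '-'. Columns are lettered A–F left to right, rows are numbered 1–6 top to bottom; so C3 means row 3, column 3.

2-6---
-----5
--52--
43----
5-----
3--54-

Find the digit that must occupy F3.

A2 = 1 (sole candidate).
B2 = 4 (sole candidate).
C2 = 3 (sole candidate).
D2 = 6 (sole candidate).
E2 = 2 (sole candidate).
A3 = 6 (sole candidate).
B3 = 1 (sole candidate).
E3 = 3 (sole candidate).
F3 = 4: row 3 has {1,2,3,5,6}; col 6 has {5}; box has {2,3} → only 4 remains.

4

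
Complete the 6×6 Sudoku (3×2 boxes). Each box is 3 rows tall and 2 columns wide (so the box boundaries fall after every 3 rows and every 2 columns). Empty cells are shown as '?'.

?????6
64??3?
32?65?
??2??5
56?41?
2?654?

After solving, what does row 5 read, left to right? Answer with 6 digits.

row 1, column 1 = 1: row 1 has {6}; col 1 has {2,3,5,6}; box has {2,3,4,6} → only 1 remains.
row 1, column 2 = 5: row 1 has {1,6}; col 2 has {2,4,6}; box has {1,2,3,4,6} → only 5 remains.
row 1, column 5 = 2: row 1 has {1,5,6}; col 5 has {1,3,4,5}; box has {3,5,6} → only 2 remains.
row 2, column 6 = 1: row 2 has {3,4,6}; col 6 has {5,6}; box has {2,3,5,6} → only 1 remains.
row 3, column 6 = 4: row 3 has {2,3,5,6}; col 6 has {1,5,6}; box has {1,2,3,5,6} → only 4 remains.
row 4, column 1 = 4: row 4 has {2,5}; col 1 has {1,2,3,5,6}; box has {2,5,6} → only 4 remains.
row 4, column 5 = 6: row 4 has {2,4,5}; col 5 has {1,2,3,4,5}; box has {1,4,5} → only 6 remains.
row 5, column 3 = 3: row 5 has {1,4,5,6}; col 3 has {2,6}; box has {2,4,5,6} → only 3 remains.
row 5, column 6 = 2: row 5 has {1,3,4,5,6}; col 6 has {1,4,5,6}; box has {1,4,5,6} → only 2 remains.

563412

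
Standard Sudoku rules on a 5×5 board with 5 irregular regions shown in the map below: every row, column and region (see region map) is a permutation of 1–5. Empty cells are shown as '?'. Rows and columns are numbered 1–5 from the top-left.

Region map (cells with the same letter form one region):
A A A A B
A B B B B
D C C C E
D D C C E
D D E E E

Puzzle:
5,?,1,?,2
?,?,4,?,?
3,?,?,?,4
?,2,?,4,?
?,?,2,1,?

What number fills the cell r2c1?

r1c4 = 3: row 1 has {1,2,5}; col 4 has {1,4}; region has {1,5} → only 3 remains.
r2c1 = 2: row 2 has {4}; col 1 has {3,5}; region has {1,3,5} → only 2 remains.

2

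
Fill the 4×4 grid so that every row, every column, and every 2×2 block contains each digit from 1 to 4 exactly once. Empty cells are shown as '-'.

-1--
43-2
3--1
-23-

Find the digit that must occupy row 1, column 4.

row 1, column 1 = 2 (sole candidate).
row 1, column 3 = 4 (sole candidate).
row 1, column 4 = 3: row 1 has {1,2,4}; col 4 has {1,2}; box has {2,4} → only 3 remains.

3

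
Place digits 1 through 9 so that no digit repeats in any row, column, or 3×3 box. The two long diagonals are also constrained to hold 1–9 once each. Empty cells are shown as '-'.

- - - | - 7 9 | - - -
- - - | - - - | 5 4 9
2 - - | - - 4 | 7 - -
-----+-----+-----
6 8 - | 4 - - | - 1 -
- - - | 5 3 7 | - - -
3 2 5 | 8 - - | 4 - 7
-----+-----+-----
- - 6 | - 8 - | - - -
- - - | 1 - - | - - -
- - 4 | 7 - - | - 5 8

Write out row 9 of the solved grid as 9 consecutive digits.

r4c6 = 2 (sole candidate).
r1c9 = 1 (sole candidate).
r4c5 = 9 (sole candidate).
r4c7 = 3 (sole candidate).
r4c9 = 5 (sole candidate).
r9c1 = 9: row 9 has {4,5,7,8}; col 1 has {2,3,6}; box has {4,6}; anti-diagonal has {1,2,3,4,6,7,8} → only 9 remains.
r1c1 = 5 (sole candidate).
r4c3 = 7 (sole candidate).
r8c2 = 5 (sole candidate).
r1c2 = 4 (hidden single in row 1).
r3c5 = 5 (hidden single in row 3).
r3c8 = 8 (hidden single in row 3).
r1c3 = 8 (hidden single in row 1).
r2c6 = 8 (hidden single in row 2).
r5c1 = 4 (hidden single in row 5).
r5c7 = 8 (hidden single in row 5).
r6c8 = 9 (hidden single in row 6).
r7c9 = 4 (hidden single in row 7).
r7c6 = 5 (hidden single in row 7).
r8c5 = 4 (hidden single in row 8).
r8c1 = 8 (hidden single in row 8).
r8c7 = 9 (hidden single in row 8).
r7c4 = 9 (hidden single in row 7).
r8c8 = 7 (hidden single in row 8).
r2c1 = 7 (hidden single in row 2).
r7c1 = 1 (sole candidate).
r7c7 = 2 (sole candidate).
r7c8 = 3 (sole candidate).
r8c9 = 6 (sole candidate).
r9c2 = 3: row 9 has {4,5,7,8,9}; col 2 has {2,4,5,8}; box has {1,4,5,6,8,9} → only 3 remains.
r9c6 = 6: row 9 has {3,4,5,7,8,9}; col 6 has {2,4,5,7,8,9}; box has {1,4,5,7,8,9} → only 6 remains.
r9c7 = 1: row 9 has {3,4,5,6,7,8,9}; col 7 has {2,3,4,5,7,8,9}; box has {2,3,4,5,6,7,8,9} → only 1 remains.
r1c7 = 6 (sole candidate).
r1c8 = 2 (sole candidate).
r3c9 = 3 (sole candidate).
r5c8 = 6 (sole candidate).
r5c9 = 2 (sole candidate).
r6c6 = 1 (sole candidate).
r7c2 = 7 (sole candidate).
r8c3 = 2 (sole candidate).
r8c6 = 3 (sole candidate).
r9c5 = 2: row 9 has {1,3,4,5,6,7,8,9}; col 5 has {3,4,5,7,8,9}; box has {1,3,4,5,6,7,8,9} → only 2 remains.

934726158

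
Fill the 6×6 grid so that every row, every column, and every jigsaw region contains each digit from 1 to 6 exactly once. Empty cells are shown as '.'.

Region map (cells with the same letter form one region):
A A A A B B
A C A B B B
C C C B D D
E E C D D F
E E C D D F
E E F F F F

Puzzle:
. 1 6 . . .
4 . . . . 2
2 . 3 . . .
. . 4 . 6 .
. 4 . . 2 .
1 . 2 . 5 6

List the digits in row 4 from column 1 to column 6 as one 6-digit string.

524361

r2c3 = 5 (sole candidate).
r5c3 = 1 (sole candidate).
r5c6 = 3 (sole candidate).
r6c2 = 3 (sole candidate).
r6c4 = 4 (sole candidate).
r1c1 = 3 (sole candidate).
r1c4 = 2 (sole candidate).
r1c5 = 4 (sole candidate).
r1c6 = 5 (sole candidate).
r2c2 = 6 (sole candidate).
r3c2 = 5 (sole candidate).
r3c5 = 1 (sole candidate).
r3c6 = 4 (sole candidate).
r4c1 = 5: row 4 has {4,6}; col 1 has {1,2,3,4}; region has {1,3,4} → only 5 remains.
r4c2 = 2: row 4 has {4,5,6}; col 2 has {1,3,4,5,6}; region has {1,3,4,5} → only 2 remains.
r4c4 = 3: row 4 has {2,4,5,6}; col 4 has {2,4}; region has {1,2,4,6} → only 3 remains.
r4c6 = 1: row 4 has {2,3,4,5,6}; col 6 has {2,3,4,5,6}; region has {2,3,4,5,6} → only 1 remains.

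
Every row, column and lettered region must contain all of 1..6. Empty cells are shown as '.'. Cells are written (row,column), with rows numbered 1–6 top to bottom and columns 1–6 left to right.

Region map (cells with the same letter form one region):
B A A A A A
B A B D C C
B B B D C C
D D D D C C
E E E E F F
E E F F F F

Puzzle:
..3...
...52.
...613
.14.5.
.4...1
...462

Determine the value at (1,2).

2

(1,5) = 4 (sole candidate).
(2,2) = 6 (sole candidate).
(2,3) = 1 (sole candidate).
(2,6) = 4 (sole candidate).
(4,6) = 6 (sole candidate).
(5,5) = 3 (sole candidate).
(6,3) = 5 (sole candidate).
(1,6) = 5 (sole candidate).
(2,1) = 3 (sole candidate).
(3,3) = 2 (sole candidate).
(4,1) = 2 (sole candidate).
(4,4) = 3 (sole candidate).
(5,3) = 6 (sole candidate).
(5,4) = 2 (sole candidate).
(6,1) = 1 (sole candidate).
(6,2) = 3 (sole candidate).
(1,1) = 6 (sole candidate).
(1,2) = 2: row 1 has {3,4,5,6}; col 2 has {1,3,4,6}; region has {3,4,5,6} → only 2 remains.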